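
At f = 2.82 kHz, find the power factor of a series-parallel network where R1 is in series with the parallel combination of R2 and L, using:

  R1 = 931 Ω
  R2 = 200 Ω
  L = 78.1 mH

Step 1 — Angular frequency: ω = 2π·f = 2π·2820 = 1.772e+04 rad/s.
Step 2 — Component impedances:
  R1: Z = R = 931 Ω
  R2: Z = R = 200 Ω
  L: Z = jωL = j·1.772e+04·0.0781 = 0 + j1384 Ω
Step 3 — Parallel branch: R2 || L = 1/(1/R2 + 1/L) = 195.9 + j28.31 Ω.
Step 4 — Series with R1: Z_total = R1 + (R2 || L) = 1127 + j28.31 Ω = 1127∠1.4° Ω.
Step 5 — Power factor: PF = cos(φ) = Re(Z)/|Z| = 1126.91/1127.26 = 0.9997.
Step 6 — Type: Im(Z) = 28.31 ⇒ lagging (phase φ = 1.4°).

PF = 0.9997 (lagging, φ = 1.4°)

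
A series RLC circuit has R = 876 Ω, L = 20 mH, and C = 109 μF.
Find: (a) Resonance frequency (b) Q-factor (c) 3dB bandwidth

Step 1 — Resonance: ω₀ = 1/√(LC) = 1/√(0.02·0.000109) = 677.3 rad/s.
Step 2 — f₀ = ω₀/(2π) = 107.8 Hz.
Step 3 — Series Q: Q = ω₀L/R = 677.3·0.02/876 = 0.01546.
Step 4 — Bandwidth: Δω = ω₀/Q = 4.38e+04 rad/s; BW = Δω/(2π) = 6971 Hz.

(a) f₀ = 107.8 Hz  (b) Q = 0.01546  (c) BW = 6971 Hz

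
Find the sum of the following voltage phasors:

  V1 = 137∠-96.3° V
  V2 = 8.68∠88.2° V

Step 1 — Convert each phasor to rectangular form:
  V1 = 137·(cos(-96.3°) + j·sin(-96.3°)) = -15.03 - j136.2 V
  V2 = 8.68·(cos(88.2°) + j·sin(88.2°)) = 0.2726 + j8.676 V
Step 2 — Sum components: V_total = -14.76 - j127.5 V.
Step 3 — Convert to polar: |V_total| = 128.3 V, ∠V_total = -96.6°.

V_total = 128.3∠-96.6° V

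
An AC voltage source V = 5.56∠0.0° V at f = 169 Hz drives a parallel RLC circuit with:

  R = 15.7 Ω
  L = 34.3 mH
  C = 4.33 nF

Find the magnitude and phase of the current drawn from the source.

Step 1 — Angular frequency: ω = 2π·f = 2π·169 = 1062 rad/s.
Step 2 — Component impedances:
  R: Z = R = 15.7 Ω
  L: Z = jωL = j·1062·0.0343 = 0 + j36.42 Ω
  C: Z = 1/(jωC) = -j/(ω·C) = 0 - j2.175e+05 Ω
Step 3 — Parallel combination: 1/Z_total = 1/R + 1/L + 1/C; Z_total = 13.24 + j5.707 Ω = 14.42∠23.3° Ω.
Step 4 — Source phasor: V = 5.56∠0.0° V = 5.56 V.
Step 5 — Ohm's law: I = V / Z_total = (5.56) / (13.24 + j5.707) = 0.3541 - j0.1526 A.
Step 6 — Convert to polar: |I| = 0.3856 A, ∠I = -23.3°.

I = 0.3856∠-23.3° A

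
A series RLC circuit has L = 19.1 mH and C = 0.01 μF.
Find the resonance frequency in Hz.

Step 1 — Resonance condition Im(Z)=0 gives ω₀ = 1/√(LC).
Step 2 — ω₀ = 1/√(0.0191·1e-08) = 7.236e+04 rad/s.
Step 3 — f₀ = ω₀/(2π) = 1.152e+04 Hz.

f₀ = 1.152e+04 Hz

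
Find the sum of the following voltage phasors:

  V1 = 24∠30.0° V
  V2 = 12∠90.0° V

Step 1 — Convert each phasor to rectangular form:
  V1 = 24·(cos(30.0°) + j·sin(30.0°)) = 20.78 + j12 V
  V2 = 12·(cos(90.0°) + j·sin(90.0°)) = 0 + j12 V
Step 2 — Sum components: V_total = 20.78 + j24 V.
Step 3 — Convert to polar: |V_total| = 31.75 V, ∠V_total = 49.1°.

V_total = 31.75∠49.1° V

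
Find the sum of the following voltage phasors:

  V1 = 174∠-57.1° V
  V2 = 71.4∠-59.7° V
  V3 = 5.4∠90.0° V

Step 1 — Convert each phasor to rectangular form:
  V1 = 174·(cos(-57.1°) + j·sin(-57.1°)) = 94.51 - j146.1 V
  V2 = 71.4·(cos(-59.7°) + j·sin(-59.7°)) = 36.02 - j61.65 V
  V3 = 5.4·(cos(90.0°) + j·sin(90.0°)) = 0 + j5.4 V
Step 2 — Sum components: V_total = 130.5 - j202.3 V.
Step 3 — Convert to polar: |V_total| = 240.8 V, ∠V_total = -57.2°.

V_total = 240.8∠-57.2° V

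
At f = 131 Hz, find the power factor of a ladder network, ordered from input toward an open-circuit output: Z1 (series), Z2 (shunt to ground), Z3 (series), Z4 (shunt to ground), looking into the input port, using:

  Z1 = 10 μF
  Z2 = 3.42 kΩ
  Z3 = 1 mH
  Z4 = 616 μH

Step 1 — Angular frequency: ω = 2π·f = 2π·131 = 823.1 rad/s.
Step 2 — Component impedances:
  Z1: Z = 1/(jωC) = -j/(ω·C) = 0 - j121.5 Ω
  Z2: Z = R = 3420 Ω
  Z3: Z = jωL = j·823.1·0.001 = 0 + j0.8231 Ω
  Z4: Z = jωL = j·823.1·0.000616 = 0 + j0.507 Ω
Step 3 — Ladder network (open output): work backward from the far end, alternating series and parallel combinations. Z_in = 0.0005173 - j120.2 Ω = 120.2∠-90.0° Ω.
Step 4 — Power factor: PF = cos(φ) = Re(Z)/|Z| = 0.00051732/120.16 = 4.305e-06.
Step 5 — Type: Im(Z) = -120.2 ⇒ leading (phase φ = -90.0°).

PF = 4.305e-06 (leading, φ = -90.0°)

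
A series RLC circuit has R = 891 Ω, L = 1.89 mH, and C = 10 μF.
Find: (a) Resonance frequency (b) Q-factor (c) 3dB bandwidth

Step 1 — Resonance condition Im(Z)=0 gives ω₀ = 1/√(LC).
Step 2 — ω₀ = 1/√(0.00189·1e-05) = 7274 rad/s.
Step 3 — f₀ = ω₀/(2π) = 1158 Hz.
Step 4 — Series Q: Q = ω₀L/R = 7274·0.00189/891 = 0.01543.
Step 5 — 3dB bandwidth: Δω = ω₀/Q = 4.714e+05 rad/s; BW = Δω/(2π) = 7.503e+04 Hz.

(a) f₀ = 1158 Hz  (b) Q = 0.01543  (c) BW = 7.503e+04 Hz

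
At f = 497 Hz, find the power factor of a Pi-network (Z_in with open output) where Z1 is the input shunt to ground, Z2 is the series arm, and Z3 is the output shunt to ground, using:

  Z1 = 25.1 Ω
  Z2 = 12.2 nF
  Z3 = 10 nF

Step 1 — Angular frequency: ω = 2π·f = 2π·497 = 3123 rad/s.
Step 2 — Component impedances:
  Z1: Z = R = 25.1 Ω
  Z2: Z = 1/(jωC) = -j/(ω·C) = 0 - j2.625e+04 Ω
  Z3: Z = 1/(jωC) = -j/(ω·C) = 0 - j3.202e+04 Ω
Step 3 — With open output, the series arm Z2 and the output shunt Z3 appear in series to ground: Z2 + Z3 = 0 - j5.827e+04 Ω.
Step 4 — Parallel with input shunt Z1: Z_in = Z1 || (Z2 + Z3) = 25.1 - j0.01081 Ω = 25.1∠-0.0° Ω.
Step 5 — Power factor: PF = cos(φ) = Re(Z)/|Z| = 25.1/25.1 = 1.
Step 6 — Type: Im(Z) = -0.01081 ⇒ leading (phase φ = -0.0°).

PF = 1 (leading, φ = -0.0°)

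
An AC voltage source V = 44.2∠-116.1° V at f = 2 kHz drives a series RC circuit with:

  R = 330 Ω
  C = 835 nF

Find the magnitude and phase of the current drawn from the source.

Step 1 — Angular frequency: ω = 2π·f = 2π·2000 = 1.257e+04 rad/s.
Step 2 — Component impedances:
  R: Z = R = 330 Ω
  C: Z = 1/(jωC) = -j/(ω·C) = 0 - j95.3 Ω
Step 3 — Series combination: Z_total = R + C = 330 - j95.3 Ω = 343.5∠-16.1° Ω.
Step 4 — Source phasor: V = 44.2∠-116.1° V = -19.45 - j39.69 V.
Step 5 — Ohm's law: I = V / Z_total = (-19.45 - j39.69) / (330 - j95.3) = -0.02233 - j0.1267 A.
Step 6 — Convert to polar: |I| = 0.1287 A, ∠I = -100.0°.

I = 0.1287∠-100.0° A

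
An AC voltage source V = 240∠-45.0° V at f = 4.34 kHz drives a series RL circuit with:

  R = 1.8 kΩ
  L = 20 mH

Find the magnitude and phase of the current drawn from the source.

Step 1 — Angular frequency: ω = 2π·f = 2π·4340 = 2.727e+04 rad/s.
Step 2 — Component impedances:
  R: Z = R = 1800 Ω
  L: Z = jωL = j·2.727e+04·0.02 = 0 + j545.4 Ω
Step 3 — Series combination: Z_total = R + L = 1800 + j545.4 Ω = 1881∠16.9° Ω.
Step 4 — Source phasor: V = 240∠-45.0° V = 169.7 - j169.7 V.
Step 5 — Ohm's law: I = V / Z_total = (169.7 - j169.7) / (1800 + j545.4) = 0.06019 - j0.1125 A.
Step 6 — Convert to polar: |I| = 0.1276 A, ∠I = -61.9°.

I = 0.1276∠-61.9° A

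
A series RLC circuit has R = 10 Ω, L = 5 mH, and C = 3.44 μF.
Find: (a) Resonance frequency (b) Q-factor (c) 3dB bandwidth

Step 1 — Resonance: ω₀ = 1/√(LC) = 1/√(0.005·3.44e-06) = 7625 rad/s.
Step 2 — f₀ = ω₀/(2π) = 1214 Hz.
Step 3 — Series Q: Q = ω₀L/R = 7625·0.005/10 = 3.812.
Step 4 — Bandwidth: Δω = ω₀/Q = 2000 rad/s; BW = Δω/(2π) = 318.3 Hz.

(a) f₀ = 1214 Hz  (b) Q = 3.812  (c) BW = 318.3 Hz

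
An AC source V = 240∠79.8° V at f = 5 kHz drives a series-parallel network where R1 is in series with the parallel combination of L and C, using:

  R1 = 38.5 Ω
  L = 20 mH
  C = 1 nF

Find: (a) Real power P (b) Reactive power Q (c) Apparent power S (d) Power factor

Step 1 — Angular frequency: ω = 2π·f = 2π·5000 = 3.142e+04 rad/s.
Step 2 — Component impedances:
  R1: Z = R = 38.5 Ω
  L: Z = jωL = j·3.142e+04·0.02 = 0 + j628.3 Ω
  C: Z = 1/(jωC) = -j/(ω·C) = 0 - j3.183e+04 Ω
Step 3 — Parallel branch: L || C = 1/(1/L + 1/C) = 0 + j641 Ω.
Step 4 — Series with R1: Z_total = R1 + (L || C) = 38.5 + j641 Ω = 642.1∠86.6° Ω.
Step 5 — Source phasor: V = 240∠79.8° V = 42.5 + j236.2 V.
Step 6 — Current: I = V / Z = 0.3712 - j0.04401 A = 0.3738∠-6.8° A.
Step 7 — Complex power: S = V·I* = 5.378 + j89.54 VA.
Step 8 — Real power: P = Re(S) = 5.378 W.
Step 9 — Reactive power: Q = Im(S) = 89.54 VAR.
Step 10 — Apparent power: |S| = 89.7 VA.
Step 11 — Power factor: PF = P/|S| = 0.05996 (lagging).

(a) P = 5.378 W  (b) Q = 89.54 VAR  (c) S = 89.7 VA  (d) PF = 0.05996 (lagging)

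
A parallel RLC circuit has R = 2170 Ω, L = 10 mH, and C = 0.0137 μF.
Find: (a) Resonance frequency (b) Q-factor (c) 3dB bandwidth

Step 1 — Resonance: ω₀ = 1/√(LC) = 1/√(0.01·1.37e-08) = 8.544e+04 rad/s.
Step 2 — f₀ = ω₀/(2π) = 1.36e+04 Hz.
Step 3 — Parallel Q: Q = R/(ω₀L) = 2170/(8.544e+04·0.01) = 2.54.
Step 4 — Bandwidth: Δω = ω₀/Q = 3.364e+04 rad/s; BW = Δω/(2π) = 5354 Hz.

(a) f₀ = 1.36e+04 Hz  (b) Q = 2.54  (c) BW = 5354 Hz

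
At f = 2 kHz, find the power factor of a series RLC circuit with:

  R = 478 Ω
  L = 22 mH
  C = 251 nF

Step 1 — Angular frequency: ω = 2π·f = 2π·2000 = 1.257e+04 rad/s.
Step 2 — Component impedances:
  R: Z = R = 478 Ω
  L: Z = jωL = j·1.257e+04·0.022 = 0 + j276.5 Ω
  C: Z = 1/(jωC) = -j/(ω·C) = 0 - j317 Ω
Step 3 — Series combination: Z_total = R + L + C = 478 - j40.58 Ω = 479.7∠-4.9° Ω.
Step 4 — Power factor: PF = cos(φ) = Re(Z)/|Z| = 478/479.72 = 0.9964.
Step 5 — Type: Im(Z) = -40.58 ⇒ leading (phase φ = -4.9°).

PF = 0.9964 (leading, φ = -4.9°)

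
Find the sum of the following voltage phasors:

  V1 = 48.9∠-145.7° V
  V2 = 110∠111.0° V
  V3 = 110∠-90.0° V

Step 1 — Convert each phasor to rectangular form:
  V1 = 48.9·(cos(-145.7°) + j·sin(-145.7°)) = -40.4 - j27.56 V
  V2 = 110·(cos(111.0°) + j·sin(111.0°)) = -39.42 + j102.7 V
  V3 = 110·(cos(-90.0°) + j·sin(-90.0°)) = 0 - j110 V
Step 2 — Sum components: V_total = -79.82 - j34.86 V.
Step 3 — Convert to polar: |V_total| = 87.1 V, ∠V_total = -156.4°.

V_total = 87.1∠-156.4° V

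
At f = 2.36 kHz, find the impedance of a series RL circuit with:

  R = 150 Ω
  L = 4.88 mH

Step 1 — Angular frequency: ω = 2π·f = 2π·2360 = 1.483e+04 rad/s.
Step 2 — Component impedances:
  R: Z = R = 150 Ω
  L: Z = jωL = j·1.483e+04·0.00488 = 0 + j72.36 Ω
Step 3 — Series combination: Z_total = R + L = 150 + j72.36 Ω = 166.5∠25.8° Ω.

Z = 150 + j72.36 Ω = 166.5∠25.8° Ω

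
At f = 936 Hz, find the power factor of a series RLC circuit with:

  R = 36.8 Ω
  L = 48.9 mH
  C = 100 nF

Step 1 — Angular frequency: ω = 2π·f = 2π·936 = 5881 rad/s.
Step 2 — Component impedances:
  R: Z = R = 36.8 Ω
  L: Z = jωL = j·5881·0.0489 = 0 + j287.6 Ω
  C: Z = 1/(jωC) = -j/(ω·C) = 0 - j1700 Ω
Step 3 — Series combination: Z_total = R + L + C = 36.8 - j1413 Ω = 1413∠-88.5° Ω.
Step 4 — Power factor: PF = cos(φ) = Re(Z)/|Z| = 36.8/1413 = 0.02604.
Step 5 — Type: Im(Z) = -1413 ⇒ leading (phase φ = -88.5°).

PF = 0.02604 (leading, φ = -88.5°)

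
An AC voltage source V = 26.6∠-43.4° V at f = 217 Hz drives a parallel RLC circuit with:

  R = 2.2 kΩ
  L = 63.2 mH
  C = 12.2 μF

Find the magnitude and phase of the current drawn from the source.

Step 1 — Angular frequency: ω = 2π·f = 2π·217 = 1363 rad/s.
Step 2 — Component impedances:
  R: Z = R = 2200 Ω
  L: Z = jωL = j·1363·0.0632 = 0 + j86.17 Ω
  C: Z = 1/(jωC) = -j/(ω·C) = 0 - j60.12 Ω
Step 3 — Parallel combination: 1/Z_total = 1/R + 1/L + 1/C; Z_total = 17.83 - j197.2 Ω = 198∠-84.8° Ω.
Step 4 — Source phasor: V = 26.6∠-43.4° V = 19.33 - j18.28 V.
Step 5 — Ohm's law: I = V / Z_total = (19.33 - j18.28) / (17.83 - j197.2) = 0.1007 + j0.08889 A.
Step 6 — Convert to polar: |I| = 0.1343 A, ∠I = 41.4°.

I = 0.1343∠41.4° A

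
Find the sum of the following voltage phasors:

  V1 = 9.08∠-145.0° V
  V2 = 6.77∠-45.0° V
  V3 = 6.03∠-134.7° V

Step 1 — Convert each phasor to rectangular form:
  V1 = 9.08·(cos(-145.0°) + j·sin(-145.0°)) = -7.438 - j5.208 V
  V2 = 6.77·(cos(-45.0°) + j·sin(-45.0°)) = 4.787 - j4.787 V
  V3 = 6.03·(cos(-134.7°) + j·sin(-134.7°)) = -4.241 - j4.286 V
Step 2 — Sum components: V_total = -6.892 - j14.28 V.
Step 3 — Convert to polar: |V_total| = 15.86 V, ∠V_total = -115.8°.

V_total = 15.86∠-115.8° V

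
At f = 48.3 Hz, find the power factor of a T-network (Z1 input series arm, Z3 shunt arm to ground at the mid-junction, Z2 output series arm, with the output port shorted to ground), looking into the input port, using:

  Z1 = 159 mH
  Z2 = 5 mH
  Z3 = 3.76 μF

Step 1 — Angular frequency: ω = 2π·f = 2π·48.3 = 303.5 rad/s.
Step 2 — Component impedances:
  Z1: Z = jωL = j·303.5·0.159 = 0 + j48.25 Ω
  Z2: Z = jωL = j·303.5·0.005 = 0 + j1.517 Ω
  Z3: Z = 1/(jωC) = -j/(ω·C) = 0 - j876.4 Ω
Step 3 — With the output port shorted to ground, the output series arm Z2 runs from the junction to ground; the shunt arm Z3 also runs from the junction to ground. They appear in parallel: Z3 || Z2 = 0 + j1.52 Ω.
Step 4 — Series with input arm Z1: Z_in = Z1 + (Z3 || Z2) = 0 + j49.77 Ω = 49.77∠90.0° Ω.
Step 5 — Power factor: PF = cos(φ) = Re(Z)/|Z| = 0/49.77 = 0.
Step 6 — Type: Im(Z) = 49.77 ⇒ lagging (phase φ = 90.0°).

PF = 0 (lagging, φ = 90.0°)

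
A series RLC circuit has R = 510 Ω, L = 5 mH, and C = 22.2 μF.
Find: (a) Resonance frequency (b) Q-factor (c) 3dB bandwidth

Step 1 — Resonance: ω₀ = 1/√(LC) = 1/√(0.005·2.22e-05) = 3002 rad/s.
Step 2 — f₀ = ω₀/(2π) = 477.7 Hz.
Step 3 — Series Q: Q = ω₀L/R = 3002·0.005/510 = 0.02943.
Step 4 — Bandwidth: Δω = ω₀/Q = 1.02e+05 rad/s; BW = Δω/(2π) = 1.623e+04 Hz.

(a) f₀ = 477.7 Hz  (b) Q = 0.02943  (c) BW = 1.623e+04 Hz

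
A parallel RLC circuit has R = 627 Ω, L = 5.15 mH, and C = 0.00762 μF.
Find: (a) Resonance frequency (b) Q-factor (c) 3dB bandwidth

Step 1 — Resonance: ω₀ = 1/√(LC) = 1/√(0.00515·7.62e-09) = 1.596e+05 rad/s.
Step 2 — f₀ = ω₀/(2π) = 2.541e+04 Hz.
Step 3 — Parallel Q: Q = R/(ω₀L) = 627/(1.596e+05·0.00515) = 0.7627.
Step 4 — Bandwidth: Δω = ω₀/Q = 2.093e+05 rad/s; BW = Δω/(2π) = 3.331e+04 Hz.

(a) f₀ = 2.541e+04 Hz  (b) Q = 0.7627  (c) BW = 3.331e+04 Hz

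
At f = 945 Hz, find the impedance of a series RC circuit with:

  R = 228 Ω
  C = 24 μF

Step 1 — Angular frequency: ω = 2π·f = 2π·945 = 5938 rad/s.
Step 2 — Component impedances:
  R: Z = R = 228 Ω
  C: Z = 1/(jωC) = -j/(ω·C) = 0 - j7.017 Ω
Step 3 — Series combination: Z_total = R + C = 228 - j7.017 Ω = 228.1∠-1.8° Ω.

Z = 228 - j7.017 Ω = 228.1∠-1.8° Ω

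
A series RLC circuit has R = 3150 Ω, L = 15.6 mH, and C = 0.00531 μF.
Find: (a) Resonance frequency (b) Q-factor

Step 1 — Resonance condition Im(Z)=0 gives ω₀ = 1/√(LC).
Step 2 — ω₀ = 1/√(0.0156·5.31e-09) = 1.099e+05 rad/s.
Step 3 — f₀ = ω₀/(2π) = 1.749e+04 Hz.
Step 4 — Series Q: Q = ω₀L/R = 1.099e+05·0.0156/3150 = 0.5441.

(a) f₀ = 1.749e+04 Hz  (b) Q = 0.5441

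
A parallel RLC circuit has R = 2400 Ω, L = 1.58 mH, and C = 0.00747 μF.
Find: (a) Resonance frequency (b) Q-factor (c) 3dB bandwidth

Step 1 — Resonance: ω₀ = 1/√(LC) = 1/√(0.00158·7.47e-09) = 2.911e+05 rad/s.
Step 2 — f₀ = ω₀/(2π) = 4.633e+04 Hz.
Step 3 — Parallel Q: Q = R/(ω₀L) = 2400/(2.911e+05·0.00158) = 5.218.
Step 4 — Bandwidth: Δω = ω₀/Q = 5.578e+04 rad/s; BW = Δω/(2π) = 8877 Hz.

(a) f₀ = 4.633e+04 Hz  (b) Q = 5.218  (c) BW = 8877 Hz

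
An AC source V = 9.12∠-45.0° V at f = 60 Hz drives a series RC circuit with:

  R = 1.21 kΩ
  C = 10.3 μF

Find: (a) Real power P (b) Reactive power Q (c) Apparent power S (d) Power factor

Step 1 — Angular frequency: ω = 2π·f = 2π·60 = 377 rad/s.
Step 2 — Component impedances:
  R: Z = R = 1210 Ω
  C: Z = 1/(jωC) = -j/(ω·C) = 0 - j257.5 Ω
Step 3 — Series combination: Z_total = R + C = 1210 - j257.5 Ω = 1237∠-12.0° Ω.
Step 4 — Source phasor: V = 9.12∠-45.0° V = 6.449 - j6.449 V.
Step 5 — Current: I = V / Z = 0.006184 - j0.004013 A = 0.007372∠-33.0° A.
Step 6 — Complex power: S = V·I* = 0.06576 - j0.014 VA.
Step 7 — Real power: P = Re(S) = 0.06576 W.
Step 8 — Reactive power: Q = Im(S) = -0.014 VAR.
Step 9 — Apparent power: |S| = 0.06723 VA.
Step 10 — Power factor: PF = P/|S| = 0.9781 (leading).

(a) P = 0.06576 W  (b) Q = -0.014 VAR  (c) S = 0.06723 VA  (d) PF = 0.9781 (leading)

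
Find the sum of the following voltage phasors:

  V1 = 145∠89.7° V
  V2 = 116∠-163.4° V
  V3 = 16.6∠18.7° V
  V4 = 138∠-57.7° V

Step 1 — Convert each phasor to rectangular form:
  V1 = 145·(cos(89.7°) + j·sin(89.7°)) = 0.7592 + j145 V
  V2 = 116·(cos(-163.4°) + j·sin(-163.4°)) = -111.2 - j33.14 V
  V3 = 16.6·(cos(18.7°) + j·sin(18.7°)) = 15.72 + j5.322 V
  V4 = 138·(cos(-57.7°) + j·sin(-57.7°)) = 73.74 - j116.6 V
Step 2 — Sum components: V_total = -20.94 + j0.5342 V.
Step 3 — Convert to polar: |V_total| = 20.95 V, ∠V_total = 178.5°.

V_total = 20.95∠178.5° V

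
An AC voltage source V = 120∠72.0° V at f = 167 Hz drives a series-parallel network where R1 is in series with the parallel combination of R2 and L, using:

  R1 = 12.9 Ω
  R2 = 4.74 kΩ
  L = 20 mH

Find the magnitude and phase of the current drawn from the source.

Step 1 — Angular frequency: ω = 2π·f = 2π·167 = 1049 rad/s.
Step 2 — Component impedances:
  R1: Z = R = 12.9 Ω
  R2: Z = R = 4740 Ω
  L: Z = jωL = j·1049·0.02 = 0 + j20.99 Ω
Step 3 — Parallel branch: R2 || L = 1/(1/R2 + 1/L) = 0.09291 + j20.99 Ω.
Step 4 — Series with R1: Z_total = R1 + (R2 || L) = 12.99 + j20.99 Ω = 24.68∠58.2° Ω.
Step 5 — Source phasor: V = 120∠72.0° V = 37.08 + j114.1 V.
Step 6 — Ohm's law: I = V / Z_total = (37.08 + j114.1) / (12.99 + j20.99) = 4.722 + j1.157 A.
Step 7 — Convert to polar: |I| = 4.862 A, ∠I = 13.8°.

I = 4.862∠13.8° A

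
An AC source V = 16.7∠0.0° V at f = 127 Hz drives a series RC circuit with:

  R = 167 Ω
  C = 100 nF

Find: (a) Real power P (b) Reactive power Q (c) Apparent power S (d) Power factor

Step 1 — Angular frequency: ω = 2π·f = 2π·127 = 798 rad/s.
Step 2 — Component impedances:
  R: Z = R = 167 Ω
  C: Z = 1/(jωC) = -j/(ω·C) = 0 - j1.253e+04 Ω
Step 3 — Series combination: Z_total = R + C = 167 - j1.253e+04 Ω = 1.253e+04∠-89.2° Ω.
Step 4 — Source phasor: V = 16.7∠0.0° V = 16.7 V.
Step 5 — Current: I = V / Z = 1.776e-05 + j0.001332 A = 0.001332∠89.2° A.
Step 6 — Complex power: S = V·I* = 0.0002965 - j0.02225 VA.
Step 7 — Real power: P = Re(S) = 0.0002965 W.
Step 8 — Reactive power: Q = Im(S) = -0.02225 VAR.
Step 9 — Apparent power: |S| = 0.02225 VA.
Step 10 — Power factor: PF = P/|S| = 0.01332 (leading).

(a) P = 0.0002965 W  (b) Q = -0.02225 VAR  (c) S = 0.02225 VA  (d) PF = 0.01332 (leading)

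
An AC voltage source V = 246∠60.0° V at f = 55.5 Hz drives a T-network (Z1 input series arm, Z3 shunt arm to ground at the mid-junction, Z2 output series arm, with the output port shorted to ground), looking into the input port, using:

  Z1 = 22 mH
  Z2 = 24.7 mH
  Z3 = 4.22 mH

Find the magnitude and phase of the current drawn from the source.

Step 1 — Angular frequency: ω = 2π·f = 2π·55.5 = 348.7 rad/s.
Step 2 — Component impedances:
  Z1: Z = jωL = j·348.7·0.022 = 0 + j7.672 Ω
  Z2: Z = jωL = j·348.7·0.0247 = 0 + j8.613 Ω
  Z3: Z = jωL = j·348.7·0.00422 = 0 + j1.472 Ω
Step 3 — With the output port shorted to ground, the output series arm Z2 runs from the junction to ground; the shunt arm Z3 also runs from the junction to ground. They appear in parallel: Z3 || Z2 = 0 + j1.257 Ω.
Step 4 — Series with input arm Z1: Z_in = Z1 + (Z3 || Z2) = 0 + j8.929 Ω = 8.929∠90.0° Ω.
Step 5 — Source phasor: V = 246∠60.0° V = 123 + j213 V.
Step 6 — Ohm's law: I = V / Z_total = (123 + j213) / (0 + j8.929) = 23.86 - j13.78 A.
Step 7 — Convert to polar: |I| = 27.55 A, ∠I = -30.0°.

I = 27.55∠-30.0° A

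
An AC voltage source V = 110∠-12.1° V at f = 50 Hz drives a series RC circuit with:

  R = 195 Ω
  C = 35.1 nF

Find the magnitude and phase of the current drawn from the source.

Step 1 — Angular frequency: ω = 2π·f = 2π·50 = 314.2 rad/s.
Step 2 — Component impedances:
  R: Z = R = 195 Ω
  C: Z = 1/(jωC) = -j/(ω·C) = 0 - j9.069e+04 Ω
Step 3 — Series combination: Z_total = R + C = 195 - j9.069e+04 Ω = 9.069e+04∠-89.9° Ω.
Step 4 — Source phasor: V = 110∠-12.1° V = 107.6 - j23.06 V.
Step 5 — Ohm's law: I = V / Z_total = (107.6 - j23.06) / (195 - j9.069e+04) = 0.0002568 + j0.001185 A.
Step 6 — Convert to polar: |I| = 0.001213 A, ∠I = 77.8°.

I = 0.001213∠77.8° A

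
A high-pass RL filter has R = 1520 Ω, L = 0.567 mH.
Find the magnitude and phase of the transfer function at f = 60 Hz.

Step 1 — Angular frequency: ω = 2π·60 = 377 rad/s.
Step 2 — Transfer function: H(jω) = jωL/(R + jωL).
Step 3 — Numerator jωL = j·0.2138; denominator R + jωL = 1520 + j0.2138.
Step 4 — H = 1.978e-08 + j0.0001406.
Step 5 — Magnitude: |H| = 0.0001406 (-77.0 dB); phase: φ = 90.0°.

|H| = 0.0001406 (-77.0 dB), φ = 90.0°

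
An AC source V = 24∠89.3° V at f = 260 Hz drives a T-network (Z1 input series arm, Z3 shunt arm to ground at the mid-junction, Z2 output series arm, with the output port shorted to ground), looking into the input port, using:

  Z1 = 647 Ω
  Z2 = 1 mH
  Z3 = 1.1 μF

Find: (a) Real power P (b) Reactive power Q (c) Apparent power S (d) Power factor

Step 1 — Angular frequency: ω = 2π·f = 2π·260 = 1634 rad/s.
Step 2 — Component impedances:
  Z1: Z = R = 647 Ω
  Z2: Z = jωL = j·1634·0.001 = 0 + j1.634 Ω
  Z3: Z = 1/(jωC) = -j/(ω·C) = 0 - j556.5 Ω
Step 3 — With the output port shorted to ground, the output series arm Z2 runs from the junction to ground; the shunt arm Z3 also runs from the junction to ground. They appear in parallel: Z3 || Z2 = 0 + j1.638 Ω.
Step 4 — Series with input arm Z1: Z_in = Z1 + (Z3 || Z2) = 647 + j1.638 Ω = 647∠0.1° Ω.
Step 5 — Source phasor: V = 24∠89.3° V = 0.2932 + j24 V.
Step 6 — Current: I = V / Z = 0.0005471 + j0.03709 A = 0.03709∠89.2° A.
Step 7 — Complex power: S = V·I* = 0.8903 + j0.002254 VA.
Step 8 — Real power: P = Re(S) = 0.8903 W.
Step 9 — Reactive power: Q = Im(S) = 0.002254 VAR.
Step 10 — Apparent power: |S| = 0.8903 VA.
Step 11 — Power factor: PF = P/|S| = 1 (lagging).

(a) P = 0.8903 W  (b) Q = 0.002254 VAR  (c) S = 0.8903 VA  (d) PF = 1 (lagging)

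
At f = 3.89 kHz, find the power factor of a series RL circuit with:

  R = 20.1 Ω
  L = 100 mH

Step 1 — Angular frequency: ω = 2π·f = 2π·3890 = 2.444e+04 rad/s.
Step 2 — Component impedances:
  R: Z = R = 20.1 Ω
  L: Z = jωL = j·2.444e+04·0.1 = 0 + j2444 Ω
Step 3 — Series combination: Z_total = R + L = 20.1 + j2444 Ω = 2444∠89.5° Ω.
Step 4 — Power factor: PF = cos(φ) = Re(Z)/|Z| = 20.1/2444.24 = 0.008223.
Step 5 — Type: Im(Z) = 2444 ⇒ lagging (phase φ = 89.5°).

PF = 0.008223 (lagging, φ = 89.5°)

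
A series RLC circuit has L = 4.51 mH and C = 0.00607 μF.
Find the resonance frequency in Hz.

Step 1 — Resonance condition Im(Z)=0 gives ω₀ = 1/√(LC).
Step 2 — ω₀ = 1/√(0.00451·6.07e-09) = 1.911e+05 rad/s.
Step 3 — f₀ = ω₀/(2π) = 3.042e+04 Hz.

f₀ = 3.042e+04 Hz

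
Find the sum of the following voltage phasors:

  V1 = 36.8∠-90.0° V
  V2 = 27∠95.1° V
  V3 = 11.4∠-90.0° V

Step 1 — Convert each phasor to rectangular form:
  V1 = 36.8·(cos(-90.0°) + j·sin(-90.0°)) = 0 - j36.8 V
  V2 = 27·(cos(95.1°) + j·sin(95.1°)) = -2.4 + j26.89 V
  V3 = 11.4·(cos(-90.0°) + j·sin(-90.0°)) = 0 - j11.4 V
Step 2 — Sum components: V_total = -2.4 - j21.31 V.
Step 3 — Convert to polar: |V_total| = 21.44 V, ∠V_total = -96.4°.

V_total = 21.44∠-96.4° V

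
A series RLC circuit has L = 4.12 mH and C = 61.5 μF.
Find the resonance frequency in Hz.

Step 1 — Resonance condition Im(Z)=0 gives ω₀ = 1/√(LC).
Step 2 — ω₀ = 1/√(0.00412·6.15e-05) = 1987 rad/s.
Step 3 — f₀ = ω₀/(2π) = 316.2 Hz.

f₀ = 316.2 Hz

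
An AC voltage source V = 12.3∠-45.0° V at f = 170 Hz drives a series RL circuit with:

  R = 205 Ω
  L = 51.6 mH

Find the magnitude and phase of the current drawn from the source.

Step 1 — Angular frequency: ω = 2π·f = 2π·170 = 1068 rad/s.
Step 2 — Component impedances:
  R: Z = R = 205 Ω
  L: Z = jωL = j·1068·0.0516 = 0 + j55.12 Ω
Step 3 — Series combination: Z_total = R + L = 205 + j55.12 Ω = 212.3∠15.0° Ω.
Step 4 — Source phasor: V = 12.3∠-45.0° V = 8.697 - j8.697 V.
Step 5 — Ohm's law: I = V / Z_total = (8.697 - j8.697) / (205 + j55.12) = 0.02893 - j0.0502 A.
Step 6 — Convert to polar: |I| = 0.05794 A, ∠I = -60.0°.

I = 0.05794∠-60.0° A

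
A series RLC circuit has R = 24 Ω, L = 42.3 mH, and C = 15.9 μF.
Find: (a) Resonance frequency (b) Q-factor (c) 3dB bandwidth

Step 1 — Resonance: ω₀ = 1/√(LC) = 1/√(0.0423·1.59e-05) = 1219 rad/s.
Step 2 — f₀ = ω₀/(2π) = 194.1 Hz.
Step 3 — Series Q: Q = ω₀L/R = 1219·0.0423/24 = 2.149.
Step 4 — Bandwidth: Δω = ω₀/Q = 567.4 rad/s; BW = Δω/(2π) = 90.3 Hz.

(a) f₀ = 194.1 Hz  (b) Q = 2.149  (c) BW = 90.3 Hz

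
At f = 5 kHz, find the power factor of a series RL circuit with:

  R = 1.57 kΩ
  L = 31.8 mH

Step 1 — Angular frequency: ω = 2π·f = 2π·5000 = 3.142e+04 rad/s.
Step 2 — Component impedances:
  R: Z = R = 1570 Ω
  L: Z = jωL = j·3.142e+04·0.0318 = 0 + j999 Ω
Step 3 — Series combination: Z_total = R + L = 1570 + j999 Ω = 1861∠32.5° Ω.
Step 4 — Power factor: PF = cos(φ) = Re(Z)/|Z| = 1570/1860.9 = 0.8437.
Step 5 — Type: Im(Z) = 999 ⇒ lagging (phase φ = 32.5°).

PF = 0.8437 (lagging, φ = 32.5°)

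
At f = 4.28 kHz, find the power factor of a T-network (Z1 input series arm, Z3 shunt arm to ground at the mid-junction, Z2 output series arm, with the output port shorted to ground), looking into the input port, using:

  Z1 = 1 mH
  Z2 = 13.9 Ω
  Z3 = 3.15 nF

Step 1 — Angular frequency: ω = 2π·f = 2π·4280 = 2.689e+04 rad/s.
Step 2 — Component impedances:
  Z1: Z = jωL = j·2.689e+04·0.001 = 0 + j26.89 Ω
  Z2: Z = R = 13.9 Ω
  Z3: Z = 1/(jωC) = -j/(ω·C) = 0 - j1.18e+04 Ω
Step 3 — With the output port shorted to ground, the output series arm Z2 runs from the junction to ground; the shunt arm Z3 also runs from the junction to ground. They appear in parallel: Z3 || Z2 = 13.9 - j0.01637 Ω.
Step 4 — Series with input arm Z1: Z_in = Z1 + (Z3 || Z2) = 13.9 + j26.88 Ω = 30.26∠62.7° Ω.
Step 5 — Power factor: PF = cos(φ) = Re(Z)/|Z| = 13.9/30.26 = 0.4594.
Step 6 — Type: Im(Z) = 26.88 ⇒ lagging (phase φ = 62.7°).

PF = 0.4594 (lagging, φ = 62.7°)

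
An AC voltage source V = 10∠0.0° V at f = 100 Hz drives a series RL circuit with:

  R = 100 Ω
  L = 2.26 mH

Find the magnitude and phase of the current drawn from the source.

Step 1 — Angular frequency: ω = 2π·f = 2π·100 = 628.3 rad/s.
Step 2 — Component impedances:
  R: Z = R = 100 Ω
  L: Z = jωL = j·628.3·0.00226 = 0 + j1.42 Ω
Step 3 — Series combination: Z_total = R + L = 100 + j1.42 Ω = 100∠0.8° Ω.
Step 4 — Source phasor: V = 10∠0.0° V = 10 V.
Step 5 — Ohm's law: I = V / Z_total = (10) / (100 + j1.42) = 0.09998 - j0.00142 A.
Step 6 — Convert to polar: |I| = 0.09999 A, ∠I = -0.8°.

I = 0.09999∠-0.8° A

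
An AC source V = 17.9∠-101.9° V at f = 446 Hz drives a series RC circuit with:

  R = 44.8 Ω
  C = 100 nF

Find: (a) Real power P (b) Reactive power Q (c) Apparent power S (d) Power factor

Step 1 — Angular frequency: ω = 2π·f = 2π·446 = 2802 rad/s.
Step 2 — Component impedances:
  R: Z = R = 44.8 Ω
  C: Z = 1/(jωC) = -j/(ω·C) = 0 - j3568 Ω
Step 3 — Series combination: Z_total = R + C = 44.8 - j3568 Ω = 3569∠-89.3° Ω.
Step 4 — Source phasor: V = 17.9∠-101.9° V = -3.691 - j17.52 V.
Step 5 — Current: I = V / Z = 0.004895 - j0.001096 A = 0.005016∠-12.6° A.
Step 6 — Complex power: S = V·I* = 0.001127 - j0.08977 VA.
Step 7 — Real power: P = Re(S) = 0.001127 W.
Step 8 — Reactive power: Q = Im(S) = -0.08977 VAR.
Step 9 — Apparent power: |S| = 0.08978 VA.
Step 10 — Power factor: PF = P/|S| = 0.01255 (leading).

(a) P = 0.001127 W  (b) Q = -0.08977 VAR  (c) S = 0.08978 VA  (d) PF = 0.01255 (leading)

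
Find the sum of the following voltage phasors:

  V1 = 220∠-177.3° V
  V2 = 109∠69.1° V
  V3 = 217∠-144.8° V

Step 1 — Convert each phasor to rectangular form:
  V1 = 220·(cos(-177.3°) + j·sin(-177.3°)) = -219.8 - j10.36 V
  V2 = 109·(cos(69.1°) + j·sin(69.1°)) = 38.88 + j101.8 V
  V3 = 217·(cos(-144.8°) + j·sin(-144.8°)) = -177.3 - j125.1 V
Step 2 — Sum components: V_total = -358.2 - j33.62 V.
Step 3 — Convert to polar: |V_total| = 359.8 V, ∠V_total = -174.6°.

V_total = 359.8∠-174.6° V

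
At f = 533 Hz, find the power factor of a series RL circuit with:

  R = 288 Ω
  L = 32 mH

Step 1 — Angular frequency: ω = 2π·f = 2π·533 = 3349 rad/s.
Step 2 — Component impedances:
  R: Z = R = 288 Ω
  L: Z = jωL = j·3349·0.032 = 0 + j107.2 Ω
Step 3 — Series combination: Z_total = R + L = 288 + j107.2 Ω = 307.3∠20.4° Ω.
Step 4 — Power factor: PF = cos(φ) = Re(Z)/|Z| = 288/307.3 = 0.9372.
Step 5 — Type: Im(Z) = 107.2 ⇒ lagging (phase φ = 20.4°).

PF = 0.9372 (lagging, φ = 20.4°)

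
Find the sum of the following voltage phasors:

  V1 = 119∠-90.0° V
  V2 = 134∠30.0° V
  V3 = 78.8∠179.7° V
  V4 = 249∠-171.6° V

Step 1 — Convert each phasor to rectangular form:
  V1 = 119·(cos(-90.0°) + j·sin(-90.0°)) = 0 - j119 V
  V2 = 134·(cos(30.0°) + j·sin(30.0°)) = 116 + j67 V
  V3 = 78.8·(cos(179.7°) + j·sin(179.7°)) = -78.8 + j0.4126 V
  V4 = 249·(cos(-171.6°) + j·sin(-171.6°)) = -246.3 - j36.37 V
Step 2 — Sum components: V_total = -209.1 - j87.96 V.
Step 3 — Convert to polar: |V_total| = 226.8 V, ∠V_total = -157.2°.

V_total = 226.8∠-157.2° V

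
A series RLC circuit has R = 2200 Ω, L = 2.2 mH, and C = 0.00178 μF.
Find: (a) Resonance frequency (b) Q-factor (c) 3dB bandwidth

Step 1 — Resonance: ω₀ = 1/√(LC) = 1/√(0.0022·1.78e-09) = 5.053e+05 rad/s.
Step 2 — f₀ = ω₀/(2π) = 8.043e+04 Hz.
Step 3 — Series Q: Q = ω₀L/R = 5.053e+05·0.0022/2200 = 0.5053.
Step 4 — Bandwidth: Δω = ω₀/Q = 1e+06 rad/s; BW = Δω/(2π) = 1.592e+05 Hz.

(a) f₀ = 8.043e+04 Hz  (b) Q = 0.5053  (c) BW = 1.592e+05 Hz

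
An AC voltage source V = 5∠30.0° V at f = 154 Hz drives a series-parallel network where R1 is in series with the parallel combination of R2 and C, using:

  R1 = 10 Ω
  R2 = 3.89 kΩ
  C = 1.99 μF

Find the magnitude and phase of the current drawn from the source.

Step 1 — Angular frequency: ω = 2π·f = 2π·154 = 967.6 rad/s.
Step 2 — Component impedances:
  R1: Z = R = 10 Ω
  R2: Z = R = 3890 Ω
  C: Z = 1/(jωC) = -j/(ω·C) = 0 - j519.3 Ω
Step 3 — Parallel branch: R2 || C = 1/(1/R2 + 1/C) = 68.12 - j510.2 Ω.
Step 4 — Series with R1: Z_total = R1 + (R2 || C) = 78.12 - j510.2 Ω = 516.2∠-81.3° Ω.
Step 5 — Source phasor: V = 5∠30.0° V = 4.33 + j2.5 V.
Step 6 — Ohm's law: I = V / Z_total = (4.33 + j2.5) / (78.12 - j510.2) = -0.003518 + j0.009025 A.
Step 7 — Convert to polar: |I| = 0.009686 A, ∠I = 111.3°.

I = 0.009686∠111.3° A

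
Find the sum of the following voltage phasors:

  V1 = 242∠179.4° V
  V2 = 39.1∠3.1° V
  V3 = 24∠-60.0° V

Step 1 — Convert each phasor to rectangular form:
  V1 = 242·(cos(179.4°) + j·sin(179.4°)) = -242 + j2.534 V
  V2 = 39.1·(cos(3.1°) + j·sin(3.1°)) = 39.04 + j2.114 V
  V3 = 24·(cos(-60.0°) + j·sin(-60.0°)) = 12 - j20.78 V
Step 2 — Sum components: V_total = -190.9 - j16.14 V.
Step 3 — Convert to polar: |V_total| = 191.6 V, ∠V_total = -175.2°.

V_total = 191.6∠-175.2° V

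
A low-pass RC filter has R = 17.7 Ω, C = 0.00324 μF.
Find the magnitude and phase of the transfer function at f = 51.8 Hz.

Step 1 — Angular frequency: ω = 2π·51.8 = 325.5 rad/s.
Step 2 — Transfer function: H(jω) = 1/(1 + jωRC).
Step 3 — Denominator: 1 + jωRC = 1 + j·325.5·17.7·3.24e-09 = 1 + j1.866e-05.
Step 4 — H = 1 - j1.866e-05.
Step 5 — Magnitude: |H| = 1 (-0.0 dB); phase: φ = -0.0°.

|H| = 1 (-0.0 dB), φ = -0.0°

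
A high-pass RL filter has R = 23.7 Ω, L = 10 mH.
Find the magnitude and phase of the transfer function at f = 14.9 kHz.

Step 1 — Angular frequency: ω = 2π·1.49e+04 = 9.362e+04 rad/s.
Step 2 — Transfer function: H(jω) = jωL/(R + jωL).
Step 3 — Numerator jωL = j·936.2; denominator R + jωL = 23.7 + j936.2.
Step 4 — H = 0.9994 + j0.0253.
Step 5 — Magnitude: |H| = 0.9997 (-0.0 dB); phase: φ = 1.5°.

|H| = 0.9997 (-0.0 dB), φ = 1.5°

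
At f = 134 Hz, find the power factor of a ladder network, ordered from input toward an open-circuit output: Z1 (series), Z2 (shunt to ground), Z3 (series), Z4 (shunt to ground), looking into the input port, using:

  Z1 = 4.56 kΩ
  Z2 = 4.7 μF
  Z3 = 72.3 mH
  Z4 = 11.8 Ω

Step 1 — Angular frequency: ω = 2π·f = 2π·134 = 841.9 rad/s.
Step 2 — Component impedances:
  Z1: Z = R = 4560 Ω
  Z2: Z = 1/(jωC) = -j/(ω·C) = 0 - j252.7 Ω
  Z3: Z = jωL = j·841.9·0.0723 = 0 + j60.87 Ω
  Z4: Z = R = 11.8 Ω
Step 3 — Ladder network (open output): work backward from the far end, alternating series and parallel combinations. Z_in = 4580 + j78.93 Ω = 4581∠1.0° Ω.
Step 4 — Power factor: PF = cos(φ) = Re(Z)/|Z| = 4580.4/4581.08 = 0.9999.
Step 5 — Type: Im(Z) = 78.93 ⇒ lagging (phase φ = 1.0°).

PF = 0.9999 (lagging, φ = 1.0°)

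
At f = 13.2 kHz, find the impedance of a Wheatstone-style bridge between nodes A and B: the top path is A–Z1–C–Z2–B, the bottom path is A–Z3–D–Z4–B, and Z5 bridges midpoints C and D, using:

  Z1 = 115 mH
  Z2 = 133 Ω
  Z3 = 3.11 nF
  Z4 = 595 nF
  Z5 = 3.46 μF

Step 1 — Angular frequency: ω = 2π·f = 2π·1.32e+04 = 8.294e+04 rad/s.
Step 2 — Component impedances:
  Z1: Z = jωL = j·8.294e+04·0.115 = 0 + j9538 Ω
  Z2: Z = R = 133 Ω
  Z3: Z = 1/(jωC) = -j/(ω·C) = 0 - j3877 Ω
  Z4: Z = 1/(jωC) = -j/(ω·C) = 0 - j20.26 Ω
  Z5: Z = 1/(jωC) = -j/(ω·C) = 0 - j3.485 Ω
Step 3 — Bridge requires nodal analysis (the Z5 bridge couples midpoints C and D, so the two paths cannot be reduced to a simple series/parallel combination). Setting node B to ground and injecting 1 A at node A, the 3-node admittance system at A, C, D solves to V_A = Z_AB = 2.328 - j6553 Ω = 6553∠-90.0° Ω.

Z = 2.328 - j6553 Ω = 6553∠-90.0° Ω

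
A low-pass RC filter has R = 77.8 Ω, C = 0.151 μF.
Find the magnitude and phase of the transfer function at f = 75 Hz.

Step 1 — Angular frequency: ω = 2π·75 = 471.2 rad/s.
Step 2 — Transfer function: H(jω) = 1/(1 + jωRC).
Step 3 — Denominator: 1 + jωRC = 1 + j·471.2·77.8·1.51e-07 = 1 + j0.005536.
Step 4 — H = 1 - j0.005536.
Step 5 — Magnitude: |H| = 1 (-0.0 dB); phase: φ = -0.3°.

|H| = 1 (-0.0 dB), φ = -0.3°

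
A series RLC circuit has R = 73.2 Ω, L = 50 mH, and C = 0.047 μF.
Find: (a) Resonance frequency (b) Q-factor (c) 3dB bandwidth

Step 1 — Resonance: ω₀ = 1/√(LC) = 1/√(0.05·4.7e-08) = 2.063e+04 rad/s.
Step 2 — f₀ = ω₀/(2π) = 3283 Hz.
Step 3 — Series Q: Q = ω₀L/R = 2.063e+04·0.05/73.2 = 14.09.
Step 4 — Bandwidth: Δω = ω₀/Q = 1464 rad/s; BW = Δω/(2π) = 233 Hz.

(a) f₀ = 3283 Hz  (b) Q = 14.09  (c) BW = 233 Hz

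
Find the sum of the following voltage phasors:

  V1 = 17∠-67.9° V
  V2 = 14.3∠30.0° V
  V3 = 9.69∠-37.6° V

Step 1 — Convert each phasor to rectangular form:
  V1 = 17·(cos(-67.9°) + j·sin(-67.9°)) = 6.396 - j15.75 V
  V2 = 14.3·(cos(30.0°) + j·sin(30.0°)) = 12.38 + j7.15 V
  V3 = 9.69·(cos(-37.6°) + j·sin(-37.6°)) = 7.677 - j5.912 V
Step 2 — Sum components: V_total = 26.46 - j14.51 V.
Step 3 — Convert to polar: |V_total| = 30.18 V, ∠V_total = -28.7°.

V_total = 30.18∠-28.7° V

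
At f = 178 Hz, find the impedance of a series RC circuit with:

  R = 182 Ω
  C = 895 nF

Step 1 — Angular frequency: ω = 2π·f = 2π·178 = 1118 rad/s.
Step 2 — Component impedances:
  R: Z = R = 182 Ω
  C: Z = 1/(jωC) = -j/(ω·C) = 0 - j999 Ω
Step 3 — Series combination: Z_total = R + C = 182 - j999 Ω = 1015∠-79.7° Ω.

Z = 182 - j999 Ω = 1015∠-79.7° Ω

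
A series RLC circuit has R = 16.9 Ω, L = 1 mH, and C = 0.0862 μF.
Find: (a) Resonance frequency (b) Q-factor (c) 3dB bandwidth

Step 1 — Resonance condition Im(Z)=0 gives ω₀ = 1/√(LC).
Step 2 — ω₀ = 1/√(0.001·8.62e-08) = 1.077e+05 rad/s.
Step 3 — f₀ = ω₀/(2π) = 1.714e+04 Hz.
Step 4 — Series Q: Q = ω₀L/R = 1.077e+05·0.001/16.9 = 6.373.
Step 5 — 3dB bandwidth: Δω = ω₀/Q = 1.69e+04 rad/s; BW = Δω/(2π) = 2690 Hz.

(a) f₀ = 1.714e+04 Hz  (b) Q = 6.373  (c) BW = 2690 Hz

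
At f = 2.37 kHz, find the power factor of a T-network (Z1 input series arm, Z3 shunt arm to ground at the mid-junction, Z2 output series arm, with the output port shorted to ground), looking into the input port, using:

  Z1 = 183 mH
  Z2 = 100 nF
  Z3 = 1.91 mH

Step 1 — Angular frequency: ω = 2π·f = 2π·2370 = 1.489e+04 rad/s.
Step 2 — Component impedances:
  Z1: Z = jωL = j·1.489e+04·0.183 = 0 + j2725 Ω
  Z2: Z = 1/(jωC) = -j/(ω·C) = 0 - j671.5 Ω
  Z3: Z = jωL = j·1.489e+04·0.00191 = 0 + j28.44 Ω
Step 3 — With the output port shorted to ground, the output series arm Z2 runs from the junction to ground; the shunt arm Z3 also runs from the junction to ground. They appear in parallel: Z3 || Z2 = 0 + j29.7 Ω.
Step 4 — Series with input arm Z1: Z_in = Z1 + (Z3 || Z2) = 0 + j2755 Ω = 2755∠90.0° Ω.
Step 5 — Power factor: PF = cos(φ) = Re(Z)/|Z| = 0/2755 = 0.
Step 6 — Type: Im(Z) = 2755 ⇒ lagging (phase φ = 90.0°).

PF = 0 (lagging, φ = 90.0°)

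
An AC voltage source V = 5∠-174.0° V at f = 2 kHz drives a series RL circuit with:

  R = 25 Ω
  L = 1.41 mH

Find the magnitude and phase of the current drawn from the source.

Step 1 — Angular frequency: ω = 2π·f = 2π·2000 = 1.257e+04 rad/s.
Step 2 — Component impedances:
  R: Z = R = 25 Ω
  L: Z = jωL = j·1.257e+04·0.00141 = 0 + j17.72 Ω
Step 3 — Series combination: Z_total = R + L = 25 + j17.72 Ω = 30.64∠35.3° Ω.
Step 4 — Source phasor: V = 5∠-174.0° V = -4.973 - j0.5226 V.
Step 5 — Ohm's law: I = V / Z_total = (-4.973 - j0.5226) / (25 + j17.72) = -0.1423 + j0.07992 A.
Step 6 — Convert to polar: |I| = 0.1632 A, ∠I = 150.7°.

I = 0.1632∠150.7° A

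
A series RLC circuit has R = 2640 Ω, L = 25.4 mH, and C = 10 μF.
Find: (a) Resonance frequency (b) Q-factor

Step 1 — Resonance condition Im(Z)=0 gives ω₀ = 1/√(LC).
Step 2 — ω₀ = 1/√(0.0254·1e-05) = 1984 rad/s.
Step 3 — f₀ = ω₀/(2π) = 315.8 Hz.
Step 4 — Series Q: Q = ω₀L/R = 1984·0.0254/2640 = 0.01909.

(a) f₀ = 315.8 Hz  (b) Q = 0.01909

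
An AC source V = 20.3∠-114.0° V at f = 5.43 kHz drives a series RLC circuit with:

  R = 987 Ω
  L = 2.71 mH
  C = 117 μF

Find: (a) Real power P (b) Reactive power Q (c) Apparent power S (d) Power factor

Step 1 — Angular frequency: ω = 2π·f = 2π·5430 = 3.412e+04 rad/s.
Step 2 — Component impedances:
  R: Z = R = 987 Ω
  L: Z = jωL = j·3.412e+04·0.00271 = 0 + j92.46 Ω
  C: Z = 1/(jωC) = -j/(ω·C) = 0 - j0.2505 Ω
Step 3 — Series combination: Z_total = R + L + C = 987 + j92.21 Ω = 991.3∠5.3° Ω.
Step 4 — Source phasor: V = 20.3∠-114.0° V = -8.257 - j18.54 V.
Step 5 — Current: I = V / Z = -0.01003 - j0.01785 A = 0.02048∠-119.3° A.
Step 6 — Complex power: S = V·I* = 0.4139 + j0.03867 VA.
Step 7 — Real power: P = Re(S) = 0.4139 W.
Step 8 — Reactive power: Q = Im(S) = 0.03867 VAR.
Step 9 — Apparent power: |S| = 0.4157 VA.
Step 10 — Power factor: PF = P/|S| = 0.9957 (lagging).

(a) P = 0.4139 W  (b) Q = 0.03867 VAR  (c) S = 0.4157 VA  (d) PF = 0.9957 (lagging)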